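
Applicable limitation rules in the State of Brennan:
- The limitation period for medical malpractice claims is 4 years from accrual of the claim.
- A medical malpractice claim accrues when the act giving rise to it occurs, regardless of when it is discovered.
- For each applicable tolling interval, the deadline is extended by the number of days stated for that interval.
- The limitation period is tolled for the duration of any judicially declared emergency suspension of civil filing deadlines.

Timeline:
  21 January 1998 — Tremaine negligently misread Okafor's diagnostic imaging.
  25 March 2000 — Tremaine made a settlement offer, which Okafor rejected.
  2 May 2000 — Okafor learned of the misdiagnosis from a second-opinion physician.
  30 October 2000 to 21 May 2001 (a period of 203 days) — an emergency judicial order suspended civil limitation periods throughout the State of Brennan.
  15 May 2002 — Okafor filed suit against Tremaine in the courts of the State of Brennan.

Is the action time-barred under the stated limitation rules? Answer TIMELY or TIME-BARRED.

Because the rule ties accrual to occurrence, the claim accrued on 21 January 1998, not on the 2 May 2000 discovery date.
Adding the 4 years base period to 21 January 1998 gives a deadline of 21 January 2002, before any tolling.
The emergency suspension of filing deadlines from 30 October 2000 to 21 May 2001 tolled the period for 203 days, extending the deadline to 12 August 2002.
None of the other events listed affects the running of the period under the stated rules.
Okafor filed on 15 May 2002, before the 12 August 2002 deadline, so the action is timely.

TIMELY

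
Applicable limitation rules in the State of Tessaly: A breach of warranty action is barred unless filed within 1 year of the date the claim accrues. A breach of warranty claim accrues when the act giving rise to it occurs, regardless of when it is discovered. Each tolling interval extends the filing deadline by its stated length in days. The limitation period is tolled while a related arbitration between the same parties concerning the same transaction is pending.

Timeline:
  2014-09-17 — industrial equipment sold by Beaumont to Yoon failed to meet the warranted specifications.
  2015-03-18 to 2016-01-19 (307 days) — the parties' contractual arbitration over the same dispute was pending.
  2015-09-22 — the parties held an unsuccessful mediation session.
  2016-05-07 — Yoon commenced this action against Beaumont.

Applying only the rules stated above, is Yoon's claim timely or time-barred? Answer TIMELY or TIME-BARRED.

The claim accrued on 2014-09-17, when the wrongful act occurred.
1 year from 2014-09-17 is 2015-09-17.
The period was tolled for 307 days by the pending related arbitration (2015-03-18 to 2016-01-19), pushing the deadline to 2016-07-20.
None of the other events listed affects the running of the period under the stated rules.
Yoon filed on 2016-05-07, before the 2016-07-20 deadline, so the action is timely.

TIMELY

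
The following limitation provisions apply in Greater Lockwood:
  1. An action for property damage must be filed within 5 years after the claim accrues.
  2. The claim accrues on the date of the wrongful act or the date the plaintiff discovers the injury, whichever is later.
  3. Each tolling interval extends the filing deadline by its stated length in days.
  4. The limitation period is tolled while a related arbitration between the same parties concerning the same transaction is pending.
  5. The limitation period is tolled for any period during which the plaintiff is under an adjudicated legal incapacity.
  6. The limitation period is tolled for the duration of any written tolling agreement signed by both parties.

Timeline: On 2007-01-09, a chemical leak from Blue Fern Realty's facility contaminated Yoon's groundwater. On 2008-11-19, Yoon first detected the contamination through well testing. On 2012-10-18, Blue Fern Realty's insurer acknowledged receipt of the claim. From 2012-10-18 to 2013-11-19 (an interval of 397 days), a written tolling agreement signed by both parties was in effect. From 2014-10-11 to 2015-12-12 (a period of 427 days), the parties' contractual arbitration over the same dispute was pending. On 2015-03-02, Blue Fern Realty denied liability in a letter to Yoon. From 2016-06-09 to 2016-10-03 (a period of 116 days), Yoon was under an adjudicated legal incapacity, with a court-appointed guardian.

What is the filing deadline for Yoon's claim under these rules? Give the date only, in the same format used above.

2016-02-21

Taking the later of the act (2007-01-09) and discovery (2008-11-19), the claim accrued on 2008-11-19.
5 years from 2008-11-19 is 2013-11-19.
Because the written tolling agreement ran from 2012-10-18 to 2013-11-19, the deadline is extended by 397 days to 2014-12-21.
The pending related arbitration from 2014-10-11 to 2015-12-12 tolled the period for 427 days, extending the deadline to 2016-02-21.
The plaintiff's legal incapacity starting 2016-06-09 came too late — the period had run on 2016-02-21 — and so does not extend the deadline.
None of the other events listed affects the running of the period under the stated rules.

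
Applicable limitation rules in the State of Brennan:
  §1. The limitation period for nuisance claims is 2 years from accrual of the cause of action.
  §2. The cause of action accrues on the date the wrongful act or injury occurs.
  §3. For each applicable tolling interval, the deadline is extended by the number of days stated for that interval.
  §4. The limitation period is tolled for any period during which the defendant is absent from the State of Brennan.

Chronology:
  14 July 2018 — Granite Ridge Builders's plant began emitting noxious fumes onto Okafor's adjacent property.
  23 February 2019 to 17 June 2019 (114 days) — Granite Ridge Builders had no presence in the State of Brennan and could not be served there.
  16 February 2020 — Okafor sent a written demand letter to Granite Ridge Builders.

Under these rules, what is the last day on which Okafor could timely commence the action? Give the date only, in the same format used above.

The cause of action accrued on 14 July 2018, the date of the act.
The untolled deadline — 2 years after 14 July 2018 — is 14 July 2020.
The period was tolled for 114 days by the defendant's absence from the jurisdiction (23 February 2019 to 17 June 2019), pushing the deadline to 5 November 2020.
Nothing else in the chronology tolls or restarts the period.

5 November 2020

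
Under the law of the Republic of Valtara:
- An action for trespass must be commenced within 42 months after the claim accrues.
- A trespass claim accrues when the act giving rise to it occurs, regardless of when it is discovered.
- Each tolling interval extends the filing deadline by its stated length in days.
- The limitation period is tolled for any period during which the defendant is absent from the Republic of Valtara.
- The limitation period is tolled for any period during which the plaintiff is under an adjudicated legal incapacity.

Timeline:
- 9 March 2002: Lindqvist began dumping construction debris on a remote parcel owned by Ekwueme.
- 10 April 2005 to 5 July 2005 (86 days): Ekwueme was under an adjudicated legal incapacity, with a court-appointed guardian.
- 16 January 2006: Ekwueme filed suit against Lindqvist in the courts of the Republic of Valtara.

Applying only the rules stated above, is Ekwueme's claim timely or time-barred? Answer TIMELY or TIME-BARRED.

The claim accrued on 9 March 2002, when the wrongful act occurred.
Adding the 42 months base period to 9 March 2002 gives a deadline of 9 September 2005, before any tolling.
The plaintiff's legal incapacity from 10 April 2005 to 5 July 2005 tolled the period for 86 days, extending the deadline to 4 December 2005.
Ekwueme filed on 16 January 2006, after the 4 December 2005 deadline, so the action is time-barred.

TIME-BARRED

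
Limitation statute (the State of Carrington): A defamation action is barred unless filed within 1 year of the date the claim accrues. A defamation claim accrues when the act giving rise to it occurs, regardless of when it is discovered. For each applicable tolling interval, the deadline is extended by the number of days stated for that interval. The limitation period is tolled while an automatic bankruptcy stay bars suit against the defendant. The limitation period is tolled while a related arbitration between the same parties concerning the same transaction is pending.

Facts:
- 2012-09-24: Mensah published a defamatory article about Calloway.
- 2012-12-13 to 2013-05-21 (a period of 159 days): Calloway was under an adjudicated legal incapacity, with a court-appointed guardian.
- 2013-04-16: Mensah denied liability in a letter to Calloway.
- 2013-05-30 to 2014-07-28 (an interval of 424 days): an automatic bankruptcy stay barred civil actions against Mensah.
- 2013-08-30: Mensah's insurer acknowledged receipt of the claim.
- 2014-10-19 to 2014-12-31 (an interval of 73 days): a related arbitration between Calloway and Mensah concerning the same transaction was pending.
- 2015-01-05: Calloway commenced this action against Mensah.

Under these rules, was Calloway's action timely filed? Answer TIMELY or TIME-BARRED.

TIMELY

The claim accrued on 2012-09-24, when the wrongful act occurred.
1 year from 2012-09-24 is 2013-09-24.
The automatic bankruptcy stay from 2013-05-30 to 2014-07-28 tolled the period for 424 days, extending the deadline to 2014-11-22.
Because the pending related arbitration ran from 2014-10-19 to 2014-12-31, the deadline is extended by 73 days to 2015-02-03.
No stated provision tolls the period for the plaintiff's incapacity, so the interval from 2012-12-13 to 2013-05-21 has no effect on the deadline.
None of the other events listed affects the running of the period under the stated rules.
The 2015-01-05 filing precedes the 2015-02-03 deadline; the claim is timely.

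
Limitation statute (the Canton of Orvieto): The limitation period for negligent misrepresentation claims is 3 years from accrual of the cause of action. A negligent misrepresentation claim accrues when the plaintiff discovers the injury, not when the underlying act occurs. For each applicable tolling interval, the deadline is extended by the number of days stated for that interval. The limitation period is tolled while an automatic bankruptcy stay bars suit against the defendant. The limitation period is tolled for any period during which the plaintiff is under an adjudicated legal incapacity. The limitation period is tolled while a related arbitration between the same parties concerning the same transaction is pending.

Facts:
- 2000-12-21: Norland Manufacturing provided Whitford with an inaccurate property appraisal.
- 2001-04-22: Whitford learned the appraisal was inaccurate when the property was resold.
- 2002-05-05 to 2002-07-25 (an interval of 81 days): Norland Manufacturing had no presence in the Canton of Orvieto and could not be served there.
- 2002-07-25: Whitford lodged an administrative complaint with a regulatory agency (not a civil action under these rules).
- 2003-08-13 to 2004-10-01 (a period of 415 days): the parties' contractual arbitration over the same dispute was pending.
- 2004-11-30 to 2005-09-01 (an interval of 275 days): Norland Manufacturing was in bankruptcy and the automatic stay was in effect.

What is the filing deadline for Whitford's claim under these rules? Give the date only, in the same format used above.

2006-03-13

Under the discovery rule, the claim accrued on 2001-04-22, when Whitford discovered the injury — not on the 2000-12-21 date of the underlying act.
The untolled deadline — 3 years after 2001-04-22 — is 2004-04-22.
The period was tolled for 415 days by the pending related arbitration (2003-08-13 to 2004-10-01), pushing the deadline to 2005-06-11.
The period was tolled for 275 days by the automatic bankruptcy stay (2004-11-30 to 2005-09-01), pushing the deadline to 2006-03-13.
Although the defendant's absence ran from 2002-05-05 to 2002-07-25, the stated rules do not make that a tolling event, so it is disregarded.
None of the other events listed affects the running of the period under the stated rules.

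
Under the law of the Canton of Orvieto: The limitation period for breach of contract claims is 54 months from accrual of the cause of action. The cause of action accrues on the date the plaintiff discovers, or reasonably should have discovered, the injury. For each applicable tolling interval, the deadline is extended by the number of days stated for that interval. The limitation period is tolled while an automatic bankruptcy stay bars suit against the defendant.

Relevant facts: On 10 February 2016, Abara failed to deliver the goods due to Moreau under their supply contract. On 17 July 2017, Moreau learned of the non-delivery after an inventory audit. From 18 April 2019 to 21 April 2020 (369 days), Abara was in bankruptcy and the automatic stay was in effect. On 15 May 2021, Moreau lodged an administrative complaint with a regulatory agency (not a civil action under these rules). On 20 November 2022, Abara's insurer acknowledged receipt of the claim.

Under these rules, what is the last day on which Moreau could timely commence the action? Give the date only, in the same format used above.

Under the discovery rule, the claim accrued on 17 July 2017, when Moreau discovered the injury — not on the 10 February 2016 date of the underlying act.
Adding the 54 months base period to 17 July 2017 gives a deadline of 17 January 2022, before any tolling.
Because the automatic bankruptcy stay ran from 18 April 2019 to 21 April 2020, the deadline is extended by 369 days to 21 January 2023.
The other events in the timeline have no effect on the limitation period under the stated rules.

21 January 2023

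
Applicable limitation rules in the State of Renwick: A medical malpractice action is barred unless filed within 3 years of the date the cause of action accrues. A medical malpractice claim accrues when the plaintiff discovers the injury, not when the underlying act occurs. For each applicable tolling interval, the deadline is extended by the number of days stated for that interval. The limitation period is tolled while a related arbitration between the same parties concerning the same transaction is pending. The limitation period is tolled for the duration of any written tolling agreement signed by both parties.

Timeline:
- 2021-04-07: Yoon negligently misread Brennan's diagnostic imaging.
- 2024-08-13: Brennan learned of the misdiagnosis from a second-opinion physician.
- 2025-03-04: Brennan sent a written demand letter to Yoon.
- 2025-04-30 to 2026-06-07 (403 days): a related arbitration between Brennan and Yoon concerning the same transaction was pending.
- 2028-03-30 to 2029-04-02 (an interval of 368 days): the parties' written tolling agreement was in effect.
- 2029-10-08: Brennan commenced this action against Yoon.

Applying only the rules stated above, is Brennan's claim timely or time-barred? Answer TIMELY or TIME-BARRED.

TIME-BARRED

Accrual is tied to discovery, so the period began on 2024-08-13 rather than on 2021-04-07 when the act occurred.
Adding the 3 years base period to 2024-08-13 gives a deadline of 2027-08-13, before any tolling.
Because the pending related arbitration ran from 2025-04-30 to 2026-06-07, the deadline is extended by 403 days to 2028-09-19.
The period was tolled for 368 days by the written tolling agreement (2028-03-30 to 2029-04-02), pushing the deadline to 2029-09-22.
The other events in the timeline have no effect on the limitation period under the stated rules.
Filing on 2029-10-08 missed the 2029-09-22 deadline — the action is time-barred.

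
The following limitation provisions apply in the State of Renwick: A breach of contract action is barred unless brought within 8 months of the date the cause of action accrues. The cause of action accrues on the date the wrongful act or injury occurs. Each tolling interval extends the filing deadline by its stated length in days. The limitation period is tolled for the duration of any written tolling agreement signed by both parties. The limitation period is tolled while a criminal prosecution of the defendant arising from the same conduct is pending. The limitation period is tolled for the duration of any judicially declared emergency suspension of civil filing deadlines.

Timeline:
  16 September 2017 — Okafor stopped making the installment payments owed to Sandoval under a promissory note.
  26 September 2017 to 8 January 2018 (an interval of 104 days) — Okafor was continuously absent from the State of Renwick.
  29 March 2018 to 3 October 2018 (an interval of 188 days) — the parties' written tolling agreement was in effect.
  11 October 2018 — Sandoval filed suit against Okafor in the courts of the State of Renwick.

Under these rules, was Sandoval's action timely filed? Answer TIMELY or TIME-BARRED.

The limitation period began to run on 16 September 2017.
The untolled deadline — 8 months after 16 September 2017 — is 16 May 2018.
The period was tolled for 188 days by the written tolling agreement (29 March 2018 to 3 October 2018), pushing the deadline to 20 November 2018.
Although the defendant's absence ran from 26 September 2017 to 8 January 2018, the stated rules do not make that a tolling event, so it is disregarded.
The 11 October 2018 filing precedes the 20 November 2018 deadline; the claim is timely.

TIMELY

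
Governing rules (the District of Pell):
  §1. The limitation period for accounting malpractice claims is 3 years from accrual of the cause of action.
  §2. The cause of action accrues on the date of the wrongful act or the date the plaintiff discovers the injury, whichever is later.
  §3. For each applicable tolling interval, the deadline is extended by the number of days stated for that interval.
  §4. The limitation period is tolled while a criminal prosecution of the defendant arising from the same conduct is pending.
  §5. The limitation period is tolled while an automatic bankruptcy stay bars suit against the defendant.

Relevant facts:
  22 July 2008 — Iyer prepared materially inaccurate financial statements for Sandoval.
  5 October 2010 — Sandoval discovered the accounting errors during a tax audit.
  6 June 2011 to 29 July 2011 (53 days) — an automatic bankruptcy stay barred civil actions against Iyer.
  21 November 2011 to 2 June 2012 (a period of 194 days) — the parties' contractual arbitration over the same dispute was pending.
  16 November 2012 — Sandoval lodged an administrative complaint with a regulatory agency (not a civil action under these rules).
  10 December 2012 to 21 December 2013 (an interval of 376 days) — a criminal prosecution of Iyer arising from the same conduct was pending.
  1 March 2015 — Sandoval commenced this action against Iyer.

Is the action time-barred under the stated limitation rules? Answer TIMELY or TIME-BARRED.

TIME-BARRED

The claim accrued on 5 October 2010 — the later of the 22 July 2008 act and the 5 October 2010 discovery.
3 years from 5 October 2010 is 5 October 2013.
The period was tolled for 53 days by the automatic bankruptcy stay (6 June 2011 to 29 July 2011), pushing the deadline to 27 November 2013.
The period was tolled for 376 days by the pending criminal prosecution (10 December 2012 to 21 December 2013), pushing the deadline to 8 December 2014.
The pending related arbitration from 21 November 2011 to 2 June 2012 does not toll the period, because no stated rule makes a pending arbitration a tolling event.
Nothing else in the chronology tolls or restarts the period.
Sandoval filed on 1 March 2015, after the 8 December 2014 deadline, so the action is time-barred.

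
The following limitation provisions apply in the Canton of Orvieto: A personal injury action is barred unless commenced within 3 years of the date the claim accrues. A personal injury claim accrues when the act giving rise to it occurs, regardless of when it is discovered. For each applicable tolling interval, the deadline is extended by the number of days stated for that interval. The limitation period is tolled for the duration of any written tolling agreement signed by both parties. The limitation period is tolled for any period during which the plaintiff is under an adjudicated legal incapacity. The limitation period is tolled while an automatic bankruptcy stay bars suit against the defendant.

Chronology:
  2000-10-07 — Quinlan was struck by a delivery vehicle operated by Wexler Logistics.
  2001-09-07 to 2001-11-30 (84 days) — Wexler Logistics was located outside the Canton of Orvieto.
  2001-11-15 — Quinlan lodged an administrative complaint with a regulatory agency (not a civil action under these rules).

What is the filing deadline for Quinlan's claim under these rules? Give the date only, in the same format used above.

2003-10-07

The claim accrued on 2000-10-07, when the wrongful act occurred.
Adding the 3 years base period to 2000-10-07 gives a deadline of 2003-10-07, before any tolling.
No stated provision tolls the period for the defendant's absence, so the interval from 2001-09-07 to 2001-11-30 has no effect on the deadline.
Nothing else in the chronology tolls or restarts the period.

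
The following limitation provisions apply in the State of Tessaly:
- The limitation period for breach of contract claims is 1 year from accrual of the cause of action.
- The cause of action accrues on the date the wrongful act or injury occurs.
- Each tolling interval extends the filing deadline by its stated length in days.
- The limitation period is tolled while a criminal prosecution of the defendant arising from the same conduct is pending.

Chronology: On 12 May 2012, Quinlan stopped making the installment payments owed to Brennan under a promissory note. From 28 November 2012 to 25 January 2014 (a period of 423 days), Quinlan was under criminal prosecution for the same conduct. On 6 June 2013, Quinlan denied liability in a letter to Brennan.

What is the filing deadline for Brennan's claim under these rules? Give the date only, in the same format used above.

9 July 2014

The claim accrued on 12 May 2012, when the wrongful act occurred.
1 year from 12 May 2012 is 12 May 2013.
The period was tolled for 423 days by the pending criminal prosecution (28 November 2012 to 25 January 2014), pushing the deadline to 9 July 2014.
None of the other events listed affects the running of the period under the stated rules.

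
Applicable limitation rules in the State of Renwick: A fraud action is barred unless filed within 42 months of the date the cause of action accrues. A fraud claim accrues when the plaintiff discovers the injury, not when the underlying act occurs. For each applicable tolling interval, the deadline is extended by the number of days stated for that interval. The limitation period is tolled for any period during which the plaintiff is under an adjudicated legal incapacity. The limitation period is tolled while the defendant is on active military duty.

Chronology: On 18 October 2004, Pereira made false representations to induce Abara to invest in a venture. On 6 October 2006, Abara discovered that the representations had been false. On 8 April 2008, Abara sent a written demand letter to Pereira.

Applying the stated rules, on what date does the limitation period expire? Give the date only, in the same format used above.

Under the discovery rule, the claim accrued on 6 October 2006, when Abara discovered the injury — not on the 18 October 2004 date of the underlying act.
Adding the 42 months base period to 6 October 2006 gives a deadline of 6 April 2010, before any tolling.
The other events in the timeline have no effect on the limitation period under the stated rules.

6 April 2010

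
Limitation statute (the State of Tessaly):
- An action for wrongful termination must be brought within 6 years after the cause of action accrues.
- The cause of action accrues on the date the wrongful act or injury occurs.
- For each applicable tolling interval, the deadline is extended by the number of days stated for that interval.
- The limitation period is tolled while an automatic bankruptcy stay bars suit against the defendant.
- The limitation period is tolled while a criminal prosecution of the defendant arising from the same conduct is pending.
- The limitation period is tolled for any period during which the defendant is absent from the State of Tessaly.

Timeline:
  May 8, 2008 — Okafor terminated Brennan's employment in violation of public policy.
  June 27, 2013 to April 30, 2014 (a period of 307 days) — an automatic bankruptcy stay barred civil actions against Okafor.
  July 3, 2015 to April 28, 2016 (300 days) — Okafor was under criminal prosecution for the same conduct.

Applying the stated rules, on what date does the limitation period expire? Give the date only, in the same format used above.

The claim accrued on May 8, 2008, when the wrongful act occurred.
6 years from May 8, 2008 is May 8, 2014.
The automatic bankruptcy stay from June 27, 2013 to April 30, 2014 tolled the period for 307 days, extending the deadline to March 11, 2015.
By the time the pending criminal prosecution began on July 3, 2015, the limitation period had already expired on March 11, 2015; that interval cannot revive it.

March 11, 2015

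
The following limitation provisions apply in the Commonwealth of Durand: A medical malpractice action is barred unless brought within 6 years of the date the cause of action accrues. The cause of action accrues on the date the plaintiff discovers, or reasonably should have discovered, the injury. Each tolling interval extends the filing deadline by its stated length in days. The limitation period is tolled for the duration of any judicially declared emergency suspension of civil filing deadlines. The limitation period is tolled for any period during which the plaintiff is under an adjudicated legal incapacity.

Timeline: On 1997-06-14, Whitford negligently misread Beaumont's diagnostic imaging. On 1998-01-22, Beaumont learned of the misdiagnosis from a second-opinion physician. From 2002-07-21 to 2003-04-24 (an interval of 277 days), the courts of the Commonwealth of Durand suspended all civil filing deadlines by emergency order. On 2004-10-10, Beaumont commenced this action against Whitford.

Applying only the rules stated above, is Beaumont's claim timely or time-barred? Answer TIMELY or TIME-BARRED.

Accrual is tied to discovery, so the period began on 1998-01-22 rather than on 1997-06-14 when the act occurred.
6 years from 1998-01-22 is 2004-01-22.
Because the emergency suspension of filing deadlines ran from 2002-07-21 to 2003-04-24, the deadline is extended by 277 days to 2004-10-25.
Filing on 2004-10-10 beat the 2004-10-25 deadline — the action is timely.

TIMELY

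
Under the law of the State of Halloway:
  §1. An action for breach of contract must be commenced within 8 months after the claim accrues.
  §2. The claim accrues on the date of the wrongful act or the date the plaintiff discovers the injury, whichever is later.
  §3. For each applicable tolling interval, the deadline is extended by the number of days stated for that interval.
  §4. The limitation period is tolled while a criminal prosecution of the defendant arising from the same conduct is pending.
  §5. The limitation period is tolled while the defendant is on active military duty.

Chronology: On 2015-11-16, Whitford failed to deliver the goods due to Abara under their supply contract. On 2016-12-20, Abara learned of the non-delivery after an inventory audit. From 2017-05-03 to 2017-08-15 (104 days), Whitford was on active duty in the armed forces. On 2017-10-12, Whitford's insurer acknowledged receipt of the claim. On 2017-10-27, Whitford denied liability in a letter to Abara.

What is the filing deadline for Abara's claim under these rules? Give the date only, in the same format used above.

2017-12-02

Because discovery on 2016-12-20 post-dates the 2015-11-16 act, accrual under the later-of rule falls on 2016-12-20.
8 months from 2016-12-20 is 2017-08-20.
The period was tolled for 104 days by the defendant's active military service (2017-05-03 to 2017-08-15), pushing the deadline to 2017-12-02.
Nothing else in the chronology tolls or restarts the period.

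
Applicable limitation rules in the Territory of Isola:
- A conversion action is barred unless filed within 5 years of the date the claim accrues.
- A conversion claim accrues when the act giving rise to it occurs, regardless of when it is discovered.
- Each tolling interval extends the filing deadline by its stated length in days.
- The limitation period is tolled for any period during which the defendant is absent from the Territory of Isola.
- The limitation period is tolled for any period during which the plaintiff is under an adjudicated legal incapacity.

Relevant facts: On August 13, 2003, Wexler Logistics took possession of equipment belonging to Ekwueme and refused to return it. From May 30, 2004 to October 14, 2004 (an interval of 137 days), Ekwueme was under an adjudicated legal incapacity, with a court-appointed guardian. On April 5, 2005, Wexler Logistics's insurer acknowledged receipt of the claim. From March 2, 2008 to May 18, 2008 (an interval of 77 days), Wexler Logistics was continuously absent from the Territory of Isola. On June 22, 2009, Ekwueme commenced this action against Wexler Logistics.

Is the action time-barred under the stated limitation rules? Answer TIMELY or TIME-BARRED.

The claim accrued on August 13, 2003, when the wrongful act occurred.
The untolled deadline — 5 years after August 13, 2003 — is August 13, 2008.
The plaintiff's legal incapacity from May 30, 2004 to October 14, 2004 tolled the period for 137 days, extending the deadline to December 28, 2008.
The defendant's absence from the jurisdiction from March 2, 2008 to May 18, 2008 tolled the period for 77 days, extending the deadline to March 15, 2009.
Nothing else in the chronology tolls or restarts the period.
The June 22, 2009 filing falls after the March 15, 2009 deadline; the claim is time-barred.

TIME-BARRED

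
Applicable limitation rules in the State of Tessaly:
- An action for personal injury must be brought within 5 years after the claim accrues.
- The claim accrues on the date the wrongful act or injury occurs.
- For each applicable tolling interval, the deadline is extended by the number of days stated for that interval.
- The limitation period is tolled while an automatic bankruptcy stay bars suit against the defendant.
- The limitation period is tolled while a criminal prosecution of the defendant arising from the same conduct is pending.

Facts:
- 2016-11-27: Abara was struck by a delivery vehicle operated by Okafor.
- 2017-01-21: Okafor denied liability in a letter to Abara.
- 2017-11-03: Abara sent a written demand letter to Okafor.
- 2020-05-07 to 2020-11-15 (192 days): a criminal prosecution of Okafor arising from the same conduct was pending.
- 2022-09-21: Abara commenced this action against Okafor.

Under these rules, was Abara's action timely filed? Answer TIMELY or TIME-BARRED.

The limitation period began to run on 2016-11-27.
5 years from 2016-11-27 is 2021-11-27.
Because the pending criminal prosecution ran from 2020-05-07 to 2020-11-15, the deadline is extended by 192 days to 2022-06-07.
The other events in the timeline have no effect on the limitation period under the stated rules.
Filing on 2022-09-21 missed the 2022-06-07 deadline — the action is time-barred.

TIME-BARRED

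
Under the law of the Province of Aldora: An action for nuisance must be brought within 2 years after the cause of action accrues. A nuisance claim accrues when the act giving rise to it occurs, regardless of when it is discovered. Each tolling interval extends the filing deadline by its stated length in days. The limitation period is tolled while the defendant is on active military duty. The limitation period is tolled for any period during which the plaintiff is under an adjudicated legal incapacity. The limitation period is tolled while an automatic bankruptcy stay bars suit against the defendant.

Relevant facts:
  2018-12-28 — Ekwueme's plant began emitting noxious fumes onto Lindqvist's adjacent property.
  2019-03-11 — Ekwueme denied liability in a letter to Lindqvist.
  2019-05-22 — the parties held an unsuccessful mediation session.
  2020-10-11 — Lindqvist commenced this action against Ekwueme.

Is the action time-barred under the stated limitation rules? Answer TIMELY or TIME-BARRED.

The claim accrued on 2018-12-28, when the wrongful act occurred.
Adding the 2 years base period to 2018-12-28 gives a deadline of 2020-12-28, before any tolling.
The other events in the timeline have no effect on the limitation period under the stated rules.
Lindqvist filed on 2020-10-11, before the 2020-12-28 deadline, so the action is timely.

TIMELY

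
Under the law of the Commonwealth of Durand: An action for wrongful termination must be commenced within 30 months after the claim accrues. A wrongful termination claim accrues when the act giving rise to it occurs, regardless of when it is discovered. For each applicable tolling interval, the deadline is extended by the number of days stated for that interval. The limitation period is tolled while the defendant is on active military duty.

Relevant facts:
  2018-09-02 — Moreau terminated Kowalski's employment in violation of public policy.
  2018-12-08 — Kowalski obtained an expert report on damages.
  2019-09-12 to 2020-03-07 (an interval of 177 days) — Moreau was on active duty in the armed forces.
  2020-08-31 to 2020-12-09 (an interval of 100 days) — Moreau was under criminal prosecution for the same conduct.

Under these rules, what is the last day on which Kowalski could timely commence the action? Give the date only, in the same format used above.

2021-08-26

The limitation period began to run on 2018-09-02.
30 months from 2018-09-02 is 2021-03-02.
The period was tolled for 177 days by the defendant's active military service (2019-09-12 to 2020-03-07), pushing the deadline to 2021-08-26.
Although a criminal prosecution ran from 2020-08-31 to 2020-12-09, the stated rules do not make that a tolling event, so it is disregarded.
The other events in the timeline have no effect on the limitation period under the stated rules.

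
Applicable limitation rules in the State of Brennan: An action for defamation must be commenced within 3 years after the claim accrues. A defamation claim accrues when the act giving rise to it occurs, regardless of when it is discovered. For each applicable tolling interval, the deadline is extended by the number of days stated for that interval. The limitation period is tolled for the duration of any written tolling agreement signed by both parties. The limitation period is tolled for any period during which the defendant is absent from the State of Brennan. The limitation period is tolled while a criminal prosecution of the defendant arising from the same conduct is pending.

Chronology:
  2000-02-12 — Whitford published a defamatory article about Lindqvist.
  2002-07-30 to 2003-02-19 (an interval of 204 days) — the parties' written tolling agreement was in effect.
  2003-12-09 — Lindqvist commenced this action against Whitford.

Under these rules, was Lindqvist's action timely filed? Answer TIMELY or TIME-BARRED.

TIME-BARRED

The claim accrued on 2000-02-12, when the wrongful act occurred.
3 years from 2000-02-12 is 2003-02-12.
Because the written tolling agreement ran from 2002-07-30 to 2003-02-19, the deadline is extended by 204 days to 2003-09-04.
Lindqvist filed on 2003-12-09, after the 2003-09-04 deadline, so the action is time-barred.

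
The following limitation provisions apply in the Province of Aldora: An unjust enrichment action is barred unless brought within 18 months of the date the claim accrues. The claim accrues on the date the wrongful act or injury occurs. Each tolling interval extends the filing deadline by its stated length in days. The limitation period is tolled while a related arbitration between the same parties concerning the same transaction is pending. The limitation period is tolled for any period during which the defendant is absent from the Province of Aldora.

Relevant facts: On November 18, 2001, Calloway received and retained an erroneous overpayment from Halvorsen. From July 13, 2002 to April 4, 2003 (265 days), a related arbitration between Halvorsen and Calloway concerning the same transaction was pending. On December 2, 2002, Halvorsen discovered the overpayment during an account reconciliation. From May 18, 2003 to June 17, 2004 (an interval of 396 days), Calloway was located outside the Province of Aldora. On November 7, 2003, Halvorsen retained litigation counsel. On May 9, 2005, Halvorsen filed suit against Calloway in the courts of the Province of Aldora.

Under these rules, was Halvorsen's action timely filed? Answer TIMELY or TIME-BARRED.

Because the rule ties accrual to occurrence, the claim accrued on November 18, 2001, not on the December 2, 2002 discovery date.
Adding the 18 months base period to November 18, 2001 gives a deadline of May 18, 2003, before any tolling.
The period was tolled for 265 days by the pending related arbitration (July 13, 2002 to April 4, 2003), pushing the deadline to February 7, 2004.
Because the defendant's absence from the jurisdiction ran from May 18, 2003 to June 17, 2004, the deadline is extended by 396 days to March 9, 2005.
None of the other events listed affects the running of the period under the stated rules.
Filing on May 9, 2005 missed the March 9, 2005 deadline — the action is time-barred.

TIME-BARRED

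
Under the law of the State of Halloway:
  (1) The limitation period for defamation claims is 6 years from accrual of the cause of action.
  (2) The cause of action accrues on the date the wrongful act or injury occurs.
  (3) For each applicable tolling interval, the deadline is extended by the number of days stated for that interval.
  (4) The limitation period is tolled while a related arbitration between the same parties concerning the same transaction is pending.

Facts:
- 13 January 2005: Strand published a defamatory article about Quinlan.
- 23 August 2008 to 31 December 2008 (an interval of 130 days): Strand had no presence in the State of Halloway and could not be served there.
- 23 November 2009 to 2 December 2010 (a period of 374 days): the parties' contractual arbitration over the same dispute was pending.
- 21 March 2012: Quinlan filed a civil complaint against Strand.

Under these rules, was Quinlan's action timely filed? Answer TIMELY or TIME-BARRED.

The claim accrued on 13 January 2005, when the wrongful act occurred.
The untolled deadline — 6 years after 13 January 2005 — is 13 January 2011.
Because the pending related arbitration ran from 23 November 2009 to 2 December 2010, the deadline is extended by 374 days to 22 January 2012.
No stated provision tolls the period for the defendant's absence, so the interval from 23 August 2008 to 31 December 2008 has no effect on the deadline.
Quinlan filed on 21 March 2012, after the 22 January 2012 deadline, so the action is time-barred.

TIME-BARRED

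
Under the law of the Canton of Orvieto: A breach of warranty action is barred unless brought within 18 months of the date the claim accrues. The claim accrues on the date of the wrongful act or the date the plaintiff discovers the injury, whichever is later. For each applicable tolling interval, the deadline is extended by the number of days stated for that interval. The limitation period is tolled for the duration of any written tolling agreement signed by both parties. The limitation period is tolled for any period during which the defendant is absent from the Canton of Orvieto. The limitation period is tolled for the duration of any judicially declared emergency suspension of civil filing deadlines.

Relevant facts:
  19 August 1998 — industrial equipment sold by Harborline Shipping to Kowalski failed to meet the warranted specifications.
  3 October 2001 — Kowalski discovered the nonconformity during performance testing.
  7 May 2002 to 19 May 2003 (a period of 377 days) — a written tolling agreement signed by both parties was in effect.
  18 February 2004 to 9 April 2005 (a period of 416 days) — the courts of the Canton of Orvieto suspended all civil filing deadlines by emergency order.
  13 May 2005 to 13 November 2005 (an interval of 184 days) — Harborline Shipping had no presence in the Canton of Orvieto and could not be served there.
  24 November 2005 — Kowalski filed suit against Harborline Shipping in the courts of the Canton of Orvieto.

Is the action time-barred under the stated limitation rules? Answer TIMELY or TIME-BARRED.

TIMELY

The claim accrued on 3 October 2001 — the later of the 19 August 1998 act and the 3 October 2001 discovery.
18 months from 3 October 2001 is 3 April 2003.
Because the written tolling agreement ran from 7 May 2002 to 19 May 2003, the deadline is extended by 377 days to 14 April 2004.
Because the emergency suspension of filing deadlines ran from 18 February 2004 to 9 April 2005, the deadline is extended by 416 days to 4 June 2005.
Because the defendant's absence from the jurisdiction ran from 13 May 2005 to 13 November 2005, the deadline is extended by 184 days to 5 December 2005.
The 24 November 2005 filing precedes the 5 December 2005 deadline; the claim is timely.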